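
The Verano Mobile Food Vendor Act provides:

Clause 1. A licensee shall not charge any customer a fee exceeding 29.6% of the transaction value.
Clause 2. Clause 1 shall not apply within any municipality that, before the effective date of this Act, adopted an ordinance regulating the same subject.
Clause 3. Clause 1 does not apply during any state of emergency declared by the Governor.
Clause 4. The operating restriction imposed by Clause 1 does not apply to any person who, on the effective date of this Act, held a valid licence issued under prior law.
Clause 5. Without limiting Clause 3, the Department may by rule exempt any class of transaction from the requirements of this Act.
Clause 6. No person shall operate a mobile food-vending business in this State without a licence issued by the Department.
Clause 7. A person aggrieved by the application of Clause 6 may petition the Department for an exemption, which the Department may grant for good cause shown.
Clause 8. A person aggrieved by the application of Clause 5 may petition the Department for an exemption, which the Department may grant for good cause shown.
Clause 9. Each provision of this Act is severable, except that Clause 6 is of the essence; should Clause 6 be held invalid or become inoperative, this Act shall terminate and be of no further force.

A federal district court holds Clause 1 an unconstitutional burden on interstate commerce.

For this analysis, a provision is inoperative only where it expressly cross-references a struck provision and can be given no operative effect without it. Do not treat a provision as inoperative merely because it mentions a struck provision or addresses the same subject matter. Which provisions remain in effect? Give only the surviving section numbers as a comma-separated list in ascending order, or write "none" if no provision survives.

Clause 1 is struck. Clause 2 operates only by reference to Clause 1, so it falls with Clause 1. Clause 3 has no operative effect of its own apart from Clause 1 and is therefore inoperative. Clause 4 has no operative effect of its own apart from Clause 1 and is therefore inoperative. Clause 5 mentions Clause 3 but its own obligation stands independently of Clause 3, so Clause 5 is not affected. Clause 9 makes Clause 6 an essential term, but Clause 6 is unaffected, so the severability proviso in Clause 9 preserves the remaining provisions. Clause 5, Clause 6, Clause 7, Clause 8, and Clause 9 remain in effect.

5, 6, 7, 8, 9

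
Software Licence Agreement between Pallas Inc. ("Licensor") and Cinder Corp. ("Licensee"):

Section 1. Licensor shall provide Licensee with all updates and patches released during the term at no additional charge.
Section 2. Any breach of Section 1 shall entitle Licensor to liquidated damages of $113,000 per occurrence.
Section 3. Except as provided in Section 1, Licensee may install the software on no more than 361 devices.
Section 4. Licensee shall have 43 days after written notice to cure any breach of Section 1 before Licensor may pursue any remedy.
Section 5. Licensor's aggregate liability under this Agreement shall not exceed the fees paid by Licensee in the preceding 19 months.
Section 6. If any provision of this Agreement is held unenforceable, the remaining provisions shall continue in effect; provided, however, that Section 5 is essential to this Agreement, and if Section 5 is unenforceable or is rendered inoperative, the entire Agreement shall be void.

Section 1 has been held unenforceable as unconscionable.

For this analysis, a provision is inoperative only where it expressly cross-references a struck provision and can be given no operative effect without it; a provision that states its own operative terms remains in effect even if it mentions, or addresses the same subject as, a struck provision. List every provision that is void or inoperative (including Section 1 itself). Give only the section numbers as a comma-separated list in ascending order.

Section 1 is struck. The whole of Section 2 is the liquidated-damages amount, defined by reference to Section 1, so Section 2 cannot stand once Section 1 is removed. Section 4 has no operative effect of its own apart from Section 1 and is therefore inoperative. Section 3 mentions Section 1 but its own obligation stands independently of Section 1, so Section 3 is not affected. Section 6 makes Section 5 an essential term, but Section 5 is unaffected, so the severability proviso in Section 6 preserves the remaining provisions. Section 3, Section 5, and Section 6 remain in effect.

1, 2, 4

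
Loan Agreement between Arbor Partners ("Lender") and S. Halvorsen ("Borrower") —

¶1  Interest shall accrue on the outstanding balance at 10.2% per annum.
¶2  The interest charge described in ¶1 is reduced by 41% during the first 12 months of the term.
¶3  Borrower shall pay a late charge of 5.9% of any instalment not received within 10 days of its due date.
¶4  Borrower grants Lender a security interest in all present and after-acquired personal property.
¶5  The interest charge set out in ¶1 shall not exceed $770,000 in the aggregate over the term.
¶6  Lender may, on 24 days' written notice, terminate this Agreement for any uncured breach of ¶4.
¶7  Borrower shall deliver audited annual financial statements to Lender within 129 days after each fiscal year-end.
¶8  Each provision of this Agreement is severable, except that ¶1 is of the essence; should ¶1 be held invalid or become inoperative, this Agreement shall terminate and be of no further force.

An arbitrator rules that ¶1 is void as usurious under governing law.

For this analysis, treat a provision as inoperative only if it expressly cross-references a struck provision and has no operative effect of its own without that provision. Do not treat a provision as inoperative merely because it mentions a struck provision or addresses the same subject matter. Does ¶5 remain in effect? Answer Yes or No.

¶1 is struck. ¶2 has no operative effect of its own apart from ¶1 and is therefore inoperative. ¶5 operates only by reference to ¶1, so it falls with ¶1. ¶8 makes ¶1 an essential term, and ¶1 is the provision held invalid; under ¶8, the entire Agreement is therefore void. No provision of the Agreement survives. ¶5 is among the inoperative provisions, so the answer is no.

No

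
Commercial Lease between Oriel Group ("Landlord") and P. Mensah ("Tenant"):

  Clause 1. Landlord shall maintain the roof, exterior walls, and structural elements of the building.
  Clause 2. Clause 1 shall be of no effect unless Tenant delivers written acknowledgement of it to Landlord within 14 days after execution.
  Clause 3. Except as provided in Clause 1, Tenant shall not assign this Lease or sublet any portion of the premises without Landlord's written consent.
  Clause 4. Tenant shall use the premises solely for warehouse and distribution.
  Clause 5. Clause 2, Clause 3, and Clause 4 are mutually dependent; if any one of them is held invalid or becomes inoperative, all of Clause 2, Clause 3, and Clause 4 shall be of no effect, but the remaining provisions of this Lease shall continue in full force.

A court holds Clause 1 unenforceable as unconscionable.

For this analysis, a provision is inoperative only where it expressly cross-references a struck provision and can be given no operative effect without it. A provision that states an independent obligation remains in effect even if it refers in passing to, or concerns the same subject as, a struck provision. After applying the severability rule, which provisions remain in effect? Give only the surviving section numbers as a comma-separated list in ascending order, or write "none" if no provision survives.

Clause 1 is struck. Clause 2 merely fixes the acknowledgement condition for Clause 1; with Clause 1 gone it has nothing to operate on and falls away. Clause 5 declares Clause 2, Clause 3, and Clause 4 mutually dependent; since one of them has fallen, all of them are of no effect. That brings down Clause 3 and Clause 4 as well. The remainder continues in force under Clause 5. Only Clause 5 remains in effect.

5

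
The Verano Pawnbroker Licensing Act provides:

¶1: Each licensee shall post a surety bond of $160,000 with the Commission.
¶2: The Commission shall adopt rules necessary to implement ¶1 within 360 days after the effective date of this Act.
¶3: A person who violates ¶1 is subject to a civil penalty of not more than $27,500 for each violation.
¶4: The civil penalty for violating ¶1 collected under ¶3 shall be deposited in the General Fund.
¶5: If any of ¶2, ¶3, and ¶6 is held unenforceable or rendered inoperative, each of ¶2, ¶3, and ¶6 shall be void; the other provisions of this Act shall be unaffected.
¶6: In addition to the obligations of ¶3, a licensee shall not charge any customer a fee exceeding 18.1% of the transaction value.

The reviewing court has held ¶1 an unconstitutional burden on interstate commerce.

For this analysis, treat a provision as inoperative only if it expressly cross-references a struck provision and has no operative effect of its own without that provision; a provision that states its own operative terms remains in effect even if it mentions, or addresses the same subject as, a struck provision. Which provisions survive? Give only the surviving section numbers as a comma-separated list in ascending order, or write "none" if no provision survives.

5

¶1 is struck. ¶2 merely fixes the rulemaking mandate for ¶1; with ¶1 gone it has nothing to operate on and falls away. ¶3 operates only by reference to ¶1, so it falls with ¶1. The whole of ¶4 is the disposition of the civil penalty for violating ¶1, defined by reference to ¶3, so ¶4 cannot stand once ¶3 is removed. ¶5 declares ¶2, ¶3, and ¶6 mutually dependent; since one of them has fallen, all of them are of no effect. That brings down ¶6 as well. The remainder continues in force under ¶5. Only ¶5 remains in effect.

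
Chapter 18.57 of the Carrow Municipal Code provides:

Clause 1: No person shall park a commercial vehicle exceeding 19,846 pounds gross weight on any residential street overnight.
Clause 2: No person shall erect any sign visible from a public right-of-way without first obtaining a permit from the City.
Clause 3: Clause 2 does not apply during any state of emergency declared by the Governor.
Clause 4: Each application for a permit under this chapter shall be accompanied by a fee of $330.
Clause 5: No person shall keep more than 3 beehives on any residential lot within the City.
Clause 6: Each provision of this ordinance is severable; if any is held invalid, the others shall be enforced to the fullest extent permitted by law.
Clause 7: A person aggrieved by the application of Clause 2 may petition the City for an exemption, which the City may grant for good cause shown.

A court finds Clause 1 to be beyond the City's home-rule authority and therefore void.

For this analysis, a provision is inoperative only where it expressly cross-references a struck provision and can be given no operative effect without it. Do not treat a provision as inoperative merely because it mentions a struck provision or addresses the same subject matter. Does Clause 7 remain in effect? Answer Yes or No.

Yes

Clause 1 is struck. No other provision's operative terms depend on Clause 1. Clause 6 is a severability clause and preserves every provision that can still be given independent effect. Clause 2, Clause 3, Clause 4, Clause 5, Clause 6, and Clause 7 remain in effect. Clause 7 is among the surviving provisions, so the answer is yes.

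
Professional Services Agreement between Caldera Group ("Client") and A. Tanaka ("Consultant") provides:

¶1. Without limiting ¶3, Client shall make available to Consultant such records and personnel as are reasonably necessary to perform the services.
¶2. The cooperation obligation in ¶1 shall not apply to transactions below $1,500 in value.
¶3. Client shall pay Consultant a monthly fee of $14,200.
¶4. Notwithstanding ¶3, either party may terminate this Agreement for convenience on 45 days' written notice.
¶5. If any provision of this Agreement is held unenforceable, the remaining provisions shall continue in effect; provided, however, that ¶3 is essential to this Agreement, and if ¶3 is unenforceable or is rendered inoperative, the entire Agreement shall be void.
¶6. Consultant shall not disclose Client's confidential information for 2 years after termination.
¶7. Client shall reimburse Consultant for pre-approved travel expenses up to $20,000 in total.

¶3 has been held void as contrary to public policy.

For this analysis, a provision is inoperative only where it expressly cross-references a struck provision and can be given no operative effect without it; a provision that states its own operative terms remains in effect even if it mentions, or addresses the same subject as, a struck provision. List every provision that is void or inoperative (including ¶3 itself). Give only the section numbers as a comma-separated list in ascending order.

¶3 is struck. Nothing else in the Agreement is defined by reference to ¶3. ¶5 makes ¶3 an essential term, and ¶3 is the provision held invalid; under ¶5, the entire Agreement is therefore void. No provision of the Agreement survives.

1, 2, 3, 4, 5, 6, 7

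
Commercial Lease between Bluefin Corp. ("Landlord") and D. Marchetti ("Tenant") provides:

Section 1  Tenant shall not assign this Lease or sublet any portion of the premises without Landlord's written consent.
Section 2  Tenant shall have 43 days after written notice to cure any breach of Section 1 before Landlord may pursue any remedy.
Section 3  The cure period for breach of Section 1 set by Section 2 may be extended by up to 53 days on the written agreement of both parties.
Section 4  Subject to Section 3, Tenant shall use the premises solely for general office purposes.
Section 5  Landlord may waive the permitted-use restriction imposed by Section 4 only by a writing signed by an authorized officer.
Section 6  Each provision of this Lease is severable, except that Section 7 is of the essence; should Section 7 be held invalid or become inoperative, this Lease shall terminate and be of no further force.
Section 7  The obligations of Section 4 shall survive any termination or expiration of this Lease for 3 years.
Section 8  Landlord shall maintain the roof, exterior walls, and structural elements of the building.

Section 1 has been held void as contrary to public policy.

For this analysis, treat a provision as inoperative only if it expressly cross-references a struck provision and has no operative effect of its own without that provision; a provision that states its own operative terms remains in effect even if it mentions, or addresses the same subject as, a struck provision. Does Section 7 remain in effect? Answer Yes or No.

Section 1 is struck. Section 2 has no operative effect of its own apart from Section 1 and is therefore inoperative. Section 3 has no operative effect of its own apart from Section 2 and is therefore inoperative. Although Section 4 refers to Section 3, its operative terms do not depend on Section 3, so it remains in effect. Section 6 makes Section 7 an essential term, but Section 7 is unaffected, so the severability proviso in Section 6 preserves the remaining provisions. Section 4, Section 5, Section 6, Section 7, and Section 8 remain in effect. Section 7 is among the surviving provisions, so the answer is yes.

Yes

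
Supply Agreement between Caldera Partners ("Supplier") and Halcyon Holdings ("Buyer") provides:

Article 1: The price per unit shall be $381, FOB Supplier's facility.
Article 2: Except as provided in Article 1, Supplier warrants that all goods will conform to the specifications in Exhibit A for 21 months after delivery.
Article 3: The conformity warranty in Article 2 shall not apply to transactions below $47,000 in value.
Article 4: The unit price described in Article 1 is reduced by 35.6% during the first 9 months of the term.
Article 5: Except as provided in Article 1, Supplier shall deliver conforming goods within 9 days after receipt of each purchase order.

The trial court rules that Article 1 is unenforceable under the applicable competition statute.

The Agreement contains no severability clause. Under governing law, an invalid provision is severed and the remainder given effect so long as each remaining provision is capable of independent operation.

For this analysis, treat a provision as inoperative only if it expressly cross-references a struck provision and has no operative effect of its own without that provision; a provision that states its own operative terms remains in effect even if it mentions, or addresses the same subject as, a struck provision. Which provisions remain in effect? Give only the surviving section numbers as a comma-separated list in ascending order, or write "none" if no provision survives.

2, 3, 5

Article 1 is struck. The whole of Article 4 is the introductory reduction to the unit price, defined by reference to Article 1, so Article 4 cannot stand once Article 1 is removed. Although Article 5 refers to Article 1, its operative terms do not depend on Article 1, so it remains in effect. Although Article 2 refers to Article 1, its operative terms do not depend on Article 1, so it remains in effect. With no severability clause, the stated default rule severs what cannot stand and enforces each remaining provision that can operate on its own. Article 2, Article 3, and Article 5 remain in effect.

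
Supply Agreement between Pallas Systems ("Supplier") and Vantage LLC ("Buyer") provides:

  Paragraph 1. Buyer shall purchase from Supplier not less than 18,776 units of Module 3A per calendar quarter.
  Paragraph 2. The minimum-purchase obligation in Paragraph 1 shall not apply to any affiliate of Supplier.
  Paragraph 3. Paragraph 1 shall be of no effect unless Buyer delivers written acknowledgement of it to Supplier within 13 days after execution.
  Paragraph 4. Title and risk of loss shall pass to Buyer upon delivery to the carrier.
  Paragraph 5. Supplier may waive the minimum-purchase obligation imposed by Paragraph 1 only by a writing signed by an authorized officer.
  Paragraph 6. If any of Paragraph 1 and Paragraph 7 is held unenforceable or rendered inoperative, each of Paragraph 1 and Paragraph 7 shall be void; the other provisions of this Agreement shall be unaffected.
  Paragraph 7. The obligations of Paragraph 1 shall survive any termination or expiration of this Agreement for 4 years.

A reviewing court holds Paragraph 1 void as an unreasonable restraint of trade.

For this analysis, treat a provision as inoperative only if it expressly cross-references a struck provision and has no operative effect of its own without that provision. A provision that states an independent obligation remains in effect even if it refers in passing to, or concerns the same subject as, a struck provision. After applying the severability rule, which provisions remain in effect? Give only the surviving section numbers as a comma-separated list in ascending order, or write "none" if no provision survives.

Paragraph 1 is struck. Paragraph 2 has no operative effect of its own apart from Paragraph 1 and is therefore inoperative. The only function of Paragraph 3 is the acknowledgement condition for Paragraph 1, so it cannot stand once Paragraph 1 is removed. Paragraph 5 has no operative effect of its own apart from Paragraph 1 and is therefore inoperative. The only function of Paragraph 7 is the survival period for Paragraph 1, so it cannot stand once Paragraph 1 is removed. Paragraph 6 declares Paragraph 1 and Paragraph 7 mutually dependent; since one of them has fallen, all of them are of no effect. The remainder continues in force under Paragraph 6. The provisions still in force are Paragraph 4 and Paragraph 6.

4, 6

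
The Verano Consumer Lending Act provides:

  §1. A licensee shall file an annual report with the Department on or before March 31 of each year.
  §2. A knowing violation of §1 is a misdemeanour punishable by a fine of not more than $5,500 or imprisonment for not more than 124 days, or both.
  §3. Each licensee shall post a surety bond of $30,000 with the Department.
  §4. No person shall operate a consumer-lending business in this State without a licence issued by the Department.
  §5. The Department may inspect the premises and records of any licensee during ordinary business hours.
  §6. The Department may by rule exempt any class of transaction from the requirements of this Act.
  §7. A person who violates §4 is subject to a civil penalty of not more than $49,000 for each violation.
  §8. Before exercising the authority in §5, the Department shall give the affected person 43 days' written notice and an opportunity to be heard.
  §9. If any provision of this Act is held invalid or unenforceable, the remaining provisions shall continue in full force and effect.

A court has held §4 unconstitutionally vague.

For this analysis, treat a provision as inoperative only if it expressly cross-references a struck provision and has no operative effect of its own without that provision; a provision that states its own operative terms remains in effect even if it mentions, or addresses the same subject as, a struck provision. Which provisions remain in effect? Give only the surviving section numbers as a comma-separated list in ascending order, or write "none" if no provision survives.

§4 is struck. The only function of §7 is the civil penalty for violating §4, so it cannot stand once §4 is removed. §9 is a severability clause and preserves every provision that can still be given independent effect. The provisions still in force are §1, §2, §3, §5, §6, §8, and §9.

1, 2, 3, 5, 6, 8, 9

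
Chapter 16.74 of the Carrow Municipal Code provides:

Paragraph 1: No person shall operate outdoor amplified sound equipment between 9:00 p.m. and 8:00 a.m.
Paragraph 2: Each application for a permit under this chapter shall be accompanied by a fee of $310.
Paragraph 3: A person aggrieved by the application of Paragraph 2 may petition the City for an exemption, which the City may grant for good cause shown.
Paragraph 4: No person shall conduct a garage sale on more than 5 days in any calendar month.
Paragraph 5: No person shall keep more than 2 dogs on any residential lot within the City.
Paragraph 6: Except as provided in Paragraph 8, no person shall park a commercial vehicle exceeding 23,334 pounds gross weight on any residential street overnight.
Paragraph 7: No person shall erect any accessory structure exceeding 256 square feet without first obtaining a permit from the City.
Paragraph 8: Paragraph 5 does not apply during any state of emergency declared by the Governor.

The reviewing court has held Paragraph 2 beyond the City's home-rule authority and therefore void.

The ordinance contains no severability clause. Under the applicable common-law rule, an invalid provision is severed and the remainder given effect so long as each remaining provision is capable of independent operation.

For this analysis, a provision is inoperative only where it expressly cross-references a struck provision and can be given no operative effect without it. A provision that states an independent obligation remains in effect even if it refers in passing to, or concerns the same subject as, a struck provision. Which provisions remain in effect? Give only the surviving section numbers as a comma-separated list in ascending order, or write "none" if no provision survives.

Paragraph 2 is struck. Paragraph 3 has no operative effect of its own apart from Paragraph 2 and is therefore inoperative. With no severability clause, the stated default rule severs what cannot stand and enforces each remaining provision that can operate on its own. The provisions still in force are Paragraph 1, Paragraph 4, Paragraph 5, Paragraph 6, Paragraph 7, and Paragraph 8.

1, 4, 5, 6, 7, 8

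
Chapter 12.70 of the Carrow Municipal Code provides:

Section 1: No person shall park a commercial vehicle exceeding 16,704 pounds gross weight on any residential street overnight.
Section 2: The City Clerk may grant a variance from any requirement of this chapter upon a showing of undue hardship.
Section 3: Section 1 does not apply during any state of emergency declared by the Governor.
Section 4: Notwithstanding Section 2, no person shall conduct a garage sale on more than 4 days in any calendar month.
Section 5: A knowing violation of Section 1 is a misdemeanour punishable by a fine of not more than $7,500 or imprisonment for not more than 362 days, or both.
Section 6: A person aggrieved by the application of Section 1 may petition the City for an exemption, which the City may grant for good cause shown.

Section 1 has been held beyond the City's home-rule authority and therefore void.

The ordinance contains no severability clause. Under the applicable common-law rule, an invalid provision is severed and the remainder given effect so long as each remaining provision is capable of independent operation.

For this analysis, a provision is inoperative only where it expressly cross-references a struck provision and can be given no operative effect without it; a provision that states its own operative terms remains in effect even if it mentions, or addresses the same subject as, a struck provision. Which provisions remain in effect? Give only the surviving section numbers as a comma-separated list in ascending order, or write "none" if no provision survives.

Section 1 is struck. Section 3 operates only by reference to Section 1, so it falls with Section 1. Section 5 has no operative effect of its own apart from Section 1 and is therefore inoperative. Section 6 operates only by reference to Section 1, so it falls with Section 1. Under the stated default rule, only provisions that cannot operate independently fall away; the rest are enforced. The provisions still in force are Section 2 and Section 4.

2, 4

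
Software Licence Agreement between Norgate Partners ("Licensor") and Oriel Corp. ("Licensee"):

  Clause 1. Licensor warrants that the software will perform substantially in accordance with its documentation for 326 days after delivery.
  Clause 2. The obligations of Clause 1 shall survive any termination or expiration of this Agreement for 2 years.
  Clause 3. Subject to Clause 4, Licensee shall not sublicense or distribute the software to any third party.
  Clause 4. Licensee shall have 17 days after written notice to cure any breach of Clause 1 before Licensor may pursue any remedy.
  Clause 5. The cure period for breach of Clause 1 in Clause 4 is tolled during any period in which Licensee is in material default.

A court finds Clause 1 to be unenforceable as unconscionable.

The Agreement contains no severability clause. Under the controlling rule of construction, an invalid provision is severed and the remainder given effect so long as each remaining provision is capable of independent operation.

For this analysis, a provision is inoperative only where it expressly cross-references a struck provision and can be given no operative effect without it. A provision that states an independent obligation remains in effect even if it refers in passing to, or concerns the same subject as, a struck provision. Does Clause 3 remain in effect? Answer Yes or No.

Yes

Clause 1 is struck. Clause 2 has no operative effect of its own apart from Clause 1 and is therefore inoperative. Clause 4 has no operative effect of its own apart from Clause 1 and is therefore inoperative. Clause 5 operates only by reference to Clause 4, so it falls with Clause 4. Clause 3 mentions Clause 4 but its own obligation stands independently of Clause 4, so Clause 3 is not affected. Under the stated default rule, only provisions that cannot operate independently fall away; the rest are enforced. Only Clause 3 remains in effect. Clause 3 is among the surviving provisions, so the answer is yes.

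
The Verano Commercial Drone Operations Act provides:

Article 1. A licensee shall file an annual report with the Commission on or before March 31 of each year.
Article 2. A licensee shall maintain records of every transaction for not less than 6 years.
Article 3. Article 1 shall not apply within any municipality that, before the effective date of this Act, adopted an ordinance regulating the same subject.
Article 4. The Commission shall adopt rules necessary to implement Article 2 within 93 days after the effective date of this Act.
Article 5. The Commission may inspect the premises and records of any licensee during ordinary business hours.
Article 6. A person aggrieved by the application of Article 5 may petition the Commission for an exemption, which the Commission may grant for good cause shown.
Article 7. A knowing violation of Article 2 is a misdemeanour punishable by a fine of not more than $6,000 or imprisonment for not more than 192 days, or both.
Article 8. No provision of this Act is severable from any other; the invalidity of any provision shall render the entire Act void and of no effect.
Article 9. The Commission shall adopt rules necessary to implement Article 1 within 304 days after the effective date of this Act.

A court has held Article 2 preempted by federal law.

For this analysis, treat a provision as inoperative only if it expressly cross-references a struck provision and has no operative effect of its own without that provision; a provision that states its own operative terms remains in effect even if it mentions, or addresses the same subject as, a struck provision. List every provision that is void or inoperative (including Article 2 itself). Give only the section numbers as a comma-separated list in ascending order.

Article 2 is struck. Article 4 merely fixes the rulemaking mandate for Article 2; with Article 2 gone it has nothing to operate on and falls away. The only function of Article 7 is the criminal penalty for violating Article 2, so it cannot stand once Article 2 is removed. Article 8 provides that the Act is not severable, so the invalidity of any one provision voids the entire Act. No provision of the Act survives.

1, 2, 3, 4, 5, 6, 7, 8, 9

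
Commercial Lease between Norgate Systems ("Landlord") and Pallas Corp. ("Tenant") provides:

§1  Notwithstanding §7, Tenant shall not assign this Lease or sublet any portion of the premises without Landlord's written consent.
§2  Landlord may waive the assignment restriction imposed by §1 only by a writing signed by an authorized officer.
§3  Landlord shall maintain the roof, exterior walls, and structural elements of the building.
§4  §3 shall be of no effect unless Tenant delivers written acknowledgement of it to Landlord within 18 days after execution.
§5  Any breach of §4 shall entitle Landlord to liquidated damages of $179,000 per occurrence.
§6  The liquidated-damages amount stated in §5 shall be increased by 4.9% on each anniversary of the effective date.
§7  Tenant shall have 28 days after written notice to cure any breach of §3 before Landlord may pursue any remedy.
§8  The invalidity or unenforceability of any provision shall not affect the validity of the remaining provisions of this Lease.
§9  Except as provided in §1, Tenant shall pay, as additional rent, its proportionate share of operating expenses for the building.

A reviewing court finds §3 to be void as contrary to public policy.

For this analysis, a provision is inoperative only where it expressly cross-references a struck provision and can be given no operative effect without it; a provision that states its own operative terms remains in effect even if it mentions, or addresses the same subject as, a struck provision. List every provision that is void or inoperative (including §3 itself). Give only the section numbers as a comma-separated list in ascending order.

§3 is struck. §4 has no operative effect of its own apart from §3 and is therefore inoperative. §7 operates only by reference to §3, so it falls with §3. §5 has no operative effect of its own apart from §4 and is therefore inoperative. §6 does nothing except set the escalation of the liquidated-damages amount by reference to §5; with §5 gone it has no independent effect and is inoperative. Although §1 refers to §7, its operative terms do not depend on §7, so it remains in effect. Under the severability clause in §8, the remaining provisions continue in force. That leaves §1, §2, §8, and §9 in effect.

3, 4, 5, 6, 7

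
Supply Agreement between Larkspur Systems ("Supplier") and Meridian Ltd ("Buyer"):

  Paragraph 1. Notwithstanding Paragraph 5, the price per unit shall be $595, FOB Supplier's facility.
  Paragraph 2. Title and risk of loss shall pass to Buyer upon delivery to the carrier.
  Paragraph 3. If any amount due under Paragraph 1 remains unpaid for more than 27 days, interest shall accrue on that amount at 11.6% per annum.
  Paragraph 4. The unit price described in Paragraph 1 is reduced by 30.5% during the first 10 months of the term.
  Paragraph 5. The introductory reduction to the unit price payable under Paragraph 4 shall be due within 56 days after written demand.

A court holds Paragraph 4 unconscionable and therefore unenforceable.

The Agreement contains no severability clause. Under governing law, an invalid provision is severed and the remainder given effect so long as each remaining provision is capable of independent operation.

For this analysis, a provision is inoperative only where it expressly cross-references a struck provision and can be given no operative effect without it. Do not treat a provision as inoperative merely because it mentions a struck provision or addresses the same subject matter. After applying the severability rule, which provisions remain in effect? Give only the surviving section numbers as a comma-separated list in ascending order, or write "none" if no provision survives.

Paragraph 4 is struck. Paragraph 5 has no operative effect of its own apart from Paragraph 4 and is therefore inoperative. Although Paragraph 1 refers to Paragraph 5, its operative terms do not depend on Paragraph 5, so it remains in effect. Under the stated default rule, only provisions that cannot operate independently fall away; the rest are enforced. That leaves Paragraph 1, Paragraph 2, and Paragraph 3 in effect.

1, 2, 3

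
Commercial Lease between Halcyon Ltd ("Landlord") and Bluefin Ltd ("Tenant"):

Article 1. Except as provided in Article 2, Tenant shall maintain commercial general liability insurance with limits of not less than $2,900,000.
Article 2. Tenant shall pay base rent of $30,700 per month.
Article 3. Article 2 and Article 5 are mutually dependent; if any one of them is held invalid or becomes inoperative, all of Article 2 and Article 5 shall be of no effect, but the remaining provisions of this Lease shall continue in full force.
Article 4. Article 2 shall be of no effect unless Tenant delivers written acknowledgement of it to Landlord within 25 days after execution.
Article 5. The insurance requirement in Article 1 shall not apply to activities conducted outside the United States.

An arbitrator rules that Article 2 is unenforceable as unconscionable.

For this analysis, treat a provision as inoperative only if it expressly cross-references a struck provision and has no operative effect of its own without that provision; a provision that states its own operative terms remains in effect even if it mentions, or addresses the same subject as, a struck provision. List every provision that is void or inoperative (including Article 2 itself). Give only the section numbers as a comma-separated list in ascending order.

2, 4, 5

Article 2 is struck. The only function of Article 4 is the acknowledgement condition for Article 2, so it cannot stand once Article 2 is removed. Article 1 mentions Article 2 but its own obligation stands independently of Article 2, so Article 1 is not affected. Article 3 declares Article 2 and Article 5 mutually dependent; since one of them has fallen, all of them are of no effect. That brings down Article 5 as well. The remainder continues in force under Article 3. Article 1 and Article 3 remain in effect.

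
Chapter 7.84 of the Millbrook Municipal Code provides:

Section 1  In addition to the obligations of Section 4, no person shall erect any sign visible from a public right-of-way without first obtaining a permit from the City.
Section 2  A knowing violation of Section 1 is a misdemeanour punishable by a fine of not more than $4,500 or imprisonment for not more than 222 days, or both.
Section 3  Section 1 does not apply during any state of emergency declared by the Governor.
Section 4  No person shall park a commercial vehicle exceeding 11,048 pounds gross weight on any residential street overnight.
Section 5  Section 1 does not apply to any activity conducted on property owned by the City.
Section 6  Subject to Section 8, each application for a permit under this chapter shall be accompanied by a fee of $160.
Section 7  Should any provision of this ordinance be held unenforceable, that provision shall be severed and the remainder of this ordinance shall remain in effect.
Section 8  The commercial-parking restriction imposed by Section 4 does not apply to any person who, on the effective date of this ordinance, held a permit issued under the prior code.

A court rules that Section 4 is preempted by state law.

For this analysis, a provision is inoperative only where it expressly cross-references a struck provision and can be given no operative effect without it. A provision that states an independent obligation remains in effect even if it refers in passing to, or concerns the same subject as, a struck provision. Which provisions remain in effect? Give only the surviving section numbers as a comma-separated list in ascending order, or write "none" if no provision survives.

1, 2, 3, 5, 6, 7

Section 4 is struck. The only function of Section 8 is the grandfather exemption from Section 4, so it cannot stand once Section 4 is removed. Section 6 mentions Section 8 but its own obligation stands independently of Section 8, so Section 6 is not affected. Section 1 mentions Section 4 but its own obligation stands independently of Section 4, so Section 1 is not affected. Under the severability clause in Section 7, the remaining provisions continue in force. That leaves Section 1, Section 2, Section 3, Section 5, Section 6, and Section 7 in effect.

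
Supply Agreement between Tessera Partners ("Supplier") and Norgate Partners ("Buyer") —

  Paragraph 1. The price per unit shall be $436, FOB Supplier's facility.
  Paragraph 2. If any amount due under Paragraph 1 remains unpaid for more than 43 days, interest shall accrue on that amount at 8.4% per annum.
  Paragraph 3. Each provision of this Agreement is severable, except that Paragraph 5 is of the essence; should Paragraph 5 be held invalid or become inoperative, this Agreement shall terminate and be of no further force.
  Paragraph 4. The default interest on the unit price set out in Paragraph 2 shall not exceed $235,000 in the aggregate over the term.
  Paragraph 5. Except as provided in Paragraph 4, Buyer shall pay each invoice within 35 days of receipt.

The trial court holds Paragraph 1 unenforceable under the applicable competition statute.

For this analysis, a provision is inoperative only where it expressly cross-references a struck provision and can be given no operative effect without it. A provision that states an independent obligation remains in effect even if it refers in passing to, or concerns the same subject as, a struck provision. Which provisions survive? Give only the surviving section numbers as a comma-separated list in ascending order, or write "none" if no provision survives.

3, 5

Paragraph 1 is struck. Paragraph 2 does nothing except set the default interest on the unit price by reference to Paragraph 1; with Paragraph 1 gone it has no independent effect and is inoperative. Paragraph 4 does nothing except set the aggregate cap on the default interest on the unit price by reference to Paragraph 2; with Paragraph 2 gone it has no independent effect and is inoperative. Paragraph 5 mentions Paragraph 4 but its own obligation stands independently of Paragraph 4, so Paragraph 5 is not affected. Paragraph 3 makes Paragraph 5 an essential term, but Paragraph 5 is unaffected, so the severability proviso in Paragraph 3 preserves the remaining provisions. The provisions still in force are Paragraph 3 and Paragraph 5.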